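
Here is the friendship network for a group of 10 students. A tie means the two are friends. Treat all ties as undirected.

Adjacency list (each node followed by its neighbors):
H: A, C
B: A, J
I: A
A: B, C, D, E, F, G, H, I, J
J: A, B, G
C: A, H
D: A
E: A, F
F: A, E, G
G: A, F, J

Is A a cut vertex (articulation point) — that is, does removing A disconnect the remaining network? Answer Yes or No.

Yes

Removing A leaves {I} with no path to {C and H}, so the network splits into 4 components. A is a cut vertex.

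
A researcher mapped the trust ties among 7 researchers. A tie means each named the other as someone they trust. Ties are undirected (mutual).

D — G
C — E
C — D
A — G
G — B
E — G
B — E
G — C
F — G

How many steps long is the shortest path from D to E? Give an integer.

One shortest route is D – G – E, which uses 2 edges, and D and E are not directly tied, so nothing shorter exists. So d(D,E) = 2.

2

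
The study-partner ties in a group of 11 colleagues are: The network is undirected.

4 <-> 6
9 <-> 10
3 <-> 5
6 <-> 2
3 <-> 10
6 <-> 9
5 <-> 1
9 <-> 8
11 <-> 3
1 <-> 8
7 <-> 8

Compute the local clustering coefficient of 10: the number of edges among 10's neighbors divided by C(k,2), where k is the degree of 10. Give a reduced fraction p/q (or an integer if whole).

0

10's neighbors: 3 and 9 (k = 2).
Possible neighbor pairs: C(2,2) = 1. Edges among them: none → e = 0.
Clustering(10) = 0/1.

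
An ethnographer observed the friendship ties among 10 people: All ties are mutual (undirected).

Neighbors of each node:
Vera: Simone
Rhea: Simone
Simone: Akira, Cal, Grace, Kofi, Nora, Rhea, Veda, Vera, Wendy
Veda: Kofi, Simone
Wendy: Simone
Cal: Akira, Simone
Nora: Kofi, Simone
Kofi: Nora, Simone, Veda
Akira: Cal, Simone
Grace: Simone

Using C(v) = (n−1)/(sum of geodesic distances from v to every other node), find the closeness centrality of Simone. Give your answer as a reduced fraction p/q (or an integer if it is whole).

Distances from Simone: Akira:1, Cal:1, Grace:1, Kofi:1, Nora:1, Rhea:1, Veda:1, Vera:1, Wendy:1. Sum = 9.
n = 10, so closeness = 9/9 = 1.

1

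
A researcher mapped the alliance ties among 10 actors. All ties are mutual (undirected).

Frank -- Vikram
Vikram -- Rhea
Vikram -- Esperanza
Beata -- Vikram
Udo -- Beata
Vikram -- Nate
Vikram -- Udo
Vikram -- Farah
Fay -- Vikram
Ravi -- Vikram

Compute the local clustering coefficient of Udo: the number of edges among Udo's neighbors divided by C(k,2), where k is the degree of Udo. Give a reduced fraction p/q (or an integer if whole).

Udo's neighbors: Beata and Vikram (k = 2).
Possible neighbor pairs: C(2,2) = 1. Edges among them: Beata–Vikram → e = 1.
Clustering(Udo) = 1/1.

1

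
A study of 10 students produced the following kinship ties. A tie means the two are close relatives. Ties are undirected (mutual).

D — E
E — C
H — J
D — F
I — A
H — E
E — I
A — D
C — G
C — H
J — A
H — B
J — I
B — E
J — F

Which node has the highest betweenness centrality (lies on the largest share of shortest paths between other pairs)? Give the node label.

Unnormalized betweenness of each node: A:1, B:0, C:8, D:9/2, E:25/2, F:1/2, G:0, H:7, I:2, J:13/2.
E has the largest value, 25/2, making it the main broker — the node through which the most shortest paths run.

E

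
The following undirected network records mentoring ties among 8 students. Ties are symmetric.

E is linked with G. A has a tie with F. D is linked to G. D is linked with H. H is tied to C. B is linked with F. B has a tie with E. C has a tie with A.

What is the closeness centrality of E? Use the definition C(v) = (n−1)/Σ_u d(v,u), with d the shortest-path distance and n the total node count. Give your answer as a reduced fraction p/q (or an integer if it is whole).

7/16

Distances from E: A:3, B:1, C:4, D:2, F:2, G:1, H:3. Sum = 16.
n = 8, so closeness = 7/16.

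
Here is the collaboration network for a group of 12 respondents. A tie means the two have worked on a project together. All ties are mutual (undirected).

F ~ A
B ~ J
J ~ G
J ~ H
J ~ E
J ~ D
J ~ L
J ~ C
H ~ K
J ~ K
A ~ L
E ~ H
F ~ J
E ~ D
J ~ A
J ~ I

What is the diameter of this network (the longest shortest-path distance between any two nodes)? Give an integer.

2

Eccentricity of each node (its greatest distance to any other): A:2, B:2, C:2, D:2, E:2, F:2, G:2, H:2, I:2, J:1, K:2, L:2.
The maximum eccentricity is 2, realized for instance by the pair I–F via I – J – F. So the diameter is 2.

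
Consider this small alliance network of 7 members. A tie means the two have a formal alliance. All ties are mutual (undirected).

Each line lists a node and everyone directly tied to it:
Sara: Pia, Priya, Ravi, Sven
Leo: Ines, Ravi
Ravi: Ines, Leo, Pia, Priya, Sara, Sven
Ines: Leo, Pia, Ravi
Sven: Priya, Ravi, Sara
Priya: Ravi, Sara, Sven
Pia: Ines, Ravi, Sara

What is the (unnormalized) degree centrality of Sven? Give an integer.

Sven is directly tied to Priya, Ravi, and Sara. That is 3 neighbors, so the degree of Sven is 3.

3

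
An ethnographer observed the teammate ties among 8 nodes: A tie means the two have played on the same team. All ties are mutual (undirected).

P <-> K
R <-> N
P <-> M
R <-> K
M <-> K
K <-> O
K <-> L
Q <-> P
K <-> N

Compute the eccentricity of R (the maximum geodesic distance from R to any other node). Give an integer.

Distances from R: K:1, L:2, M:2, N:1, O:2, P:2, Q:3.
The largest is 3 (to Q), so the eccentricity of R is 3.

3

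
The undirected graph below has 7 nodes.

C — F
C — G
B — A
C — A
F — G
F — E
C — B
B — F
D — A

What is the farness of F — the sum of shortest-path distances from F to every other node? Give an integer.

Distances from F: A:2, B:1, C:1, D:3, E:1, G:1.
Sum = 2 + 1 + 1 + 3 + 1 + 1 = 9.

9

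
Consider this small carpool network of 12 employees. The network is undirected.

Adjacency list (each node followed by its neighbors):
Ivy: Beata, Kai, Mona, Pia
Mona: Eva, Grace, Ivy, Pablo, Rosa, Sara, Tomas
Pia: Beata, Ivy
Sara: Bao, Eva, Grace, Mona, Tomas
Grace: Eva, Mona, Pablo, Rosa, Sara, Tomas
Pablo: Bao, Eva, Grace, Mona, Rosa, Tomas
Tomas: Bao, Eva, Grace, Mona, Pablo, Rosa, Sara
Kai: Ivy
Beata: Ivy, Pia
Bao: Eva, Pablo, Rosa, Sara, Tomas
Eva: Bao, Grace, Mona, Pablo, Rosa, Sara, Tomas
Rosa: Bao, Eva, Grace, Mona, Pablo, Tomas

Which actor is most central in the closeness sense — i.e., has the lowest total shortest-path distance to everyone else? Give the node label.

Farness (sum of distances to all others) for each node — Bao:24, Beata:28, Eva:18, Grace:19, Ivy:19, Kai:29, Mona:15, Pablo:19, Pia:28, Rosa:19, Sara:20, Tomas:18.
The smallest farness is 15, for Mona, so Mona has the highest closeness.

Mona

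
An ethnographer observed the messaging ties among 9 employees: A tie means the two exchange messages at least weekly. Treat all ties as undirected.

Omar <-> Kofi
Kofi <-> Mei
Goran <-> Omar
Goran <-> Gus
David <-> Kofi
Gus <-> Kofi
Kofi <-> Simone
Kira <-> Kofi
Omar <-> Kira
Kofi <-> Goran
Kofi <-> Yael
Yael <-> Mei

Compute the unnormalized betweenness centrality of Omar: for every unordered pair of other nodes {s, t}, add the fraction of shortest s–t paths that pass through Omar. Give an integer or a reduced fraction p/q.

Pairs whose geodesics pass through Omar — Kira–Goran: 1/2.
All other pairs contribute 0.
Summing the contributions gives betweenness(Omar) = 1/2.

1/2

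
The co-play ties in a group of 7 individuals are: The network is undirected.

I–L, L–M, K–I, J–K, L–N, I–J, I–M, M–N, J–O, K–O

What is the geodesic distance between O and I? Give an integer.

2

One shortest route is O – K – I, which uses 2 edges, and O and I are not directly tied, so nothing shorter exists. So d(O,I) = 2.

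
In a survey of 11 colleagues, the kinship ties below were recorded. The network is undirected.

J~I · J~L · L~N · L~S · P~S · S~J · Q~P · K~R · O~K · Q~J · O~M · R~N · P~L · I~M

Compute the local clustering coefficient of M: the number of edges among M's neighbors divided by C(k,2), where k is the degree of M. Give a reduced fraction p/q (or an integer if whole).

M's neighbors: I and O (k = 2).
Possible neighbor pairs: C(2,2) = 1. Edges among them: none → e = 0.
Clustering(M) = 0/1.

0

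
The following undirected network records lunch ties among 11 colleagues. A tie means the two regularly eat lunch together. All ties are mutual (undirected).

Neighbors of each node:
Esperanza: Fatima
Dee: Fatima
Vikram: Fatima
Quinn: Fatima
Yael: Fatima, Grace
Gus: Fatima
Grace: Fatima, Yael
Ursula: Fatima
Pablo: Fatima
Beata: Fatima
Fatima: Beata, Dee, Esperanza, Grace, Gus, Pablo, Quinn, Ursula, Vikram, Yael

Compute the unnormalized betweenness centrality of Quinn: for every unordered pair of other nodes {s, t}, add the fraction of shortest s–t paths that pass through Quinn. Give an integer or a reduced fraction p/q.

No shortest path between any pair of other nodes passes through Quinn.
Summing the contributions gives betweenness(Quinn) = 0.

0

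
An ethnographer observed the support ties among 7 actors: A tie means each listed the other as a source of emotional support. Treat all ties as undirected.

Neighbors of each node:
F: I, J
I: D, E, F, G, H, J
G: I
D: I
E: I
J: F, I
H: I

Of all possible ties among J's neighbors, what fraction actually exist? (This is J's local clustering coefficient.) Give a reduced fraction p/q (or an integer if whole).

1

J's neighbors: F and I (k = 2).
Possible neighbor pairs: C(2,2) = 1. Edges among them: F–I → e = 1.
Clustering(J) = 1/1.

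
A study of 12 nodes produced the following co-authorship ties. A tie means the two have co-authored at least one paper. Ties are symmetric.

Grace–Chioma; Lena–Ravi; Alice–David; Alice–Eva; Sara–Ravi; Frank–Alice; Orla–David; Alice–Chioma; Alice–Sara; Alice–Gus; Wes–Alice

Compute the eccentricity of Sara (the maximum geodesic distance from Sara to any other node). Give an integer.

3

Distances from Sara: Alice:1, Chioma:2, David:2, Eva:2, Frank:2, Grace:3, Gus:2, Lena:2, Orla:3, Ravi:1, Wes:2.
The largest is 3 (to Grace and Orla), so the eccentricity of Sara is 3.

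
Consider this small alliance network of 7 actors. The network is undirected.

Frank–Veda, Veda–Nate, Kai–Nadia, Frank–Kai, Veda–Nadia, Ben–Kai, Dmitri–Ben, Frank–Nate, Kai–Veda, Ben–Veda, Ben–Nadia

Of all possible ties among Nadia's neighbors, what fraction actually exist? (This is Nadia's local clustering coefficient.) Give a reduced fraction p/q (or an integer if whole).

1

Nadia's neighbors: Ben, Kai, and Veda (k = 3).
Possible neighbor pairs: C(3,2) = 3. Edges among them: Ben–Kai, Ben–Veda, Kai–Veda → e = 3.
Clustering(Nadia) = 3/3 = 1.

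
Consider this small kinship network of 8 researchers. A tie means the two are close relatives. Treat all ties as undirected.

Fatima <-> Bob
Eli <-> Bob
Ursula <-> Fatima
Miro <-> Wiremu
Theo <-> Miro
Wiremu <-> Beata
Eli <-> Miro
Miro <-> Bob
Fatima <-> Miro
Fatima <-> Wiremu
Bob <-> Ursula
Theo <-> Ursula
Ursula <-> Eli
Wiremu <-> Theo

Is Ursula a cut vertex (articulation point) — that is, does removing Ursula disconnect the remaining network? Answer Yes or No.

Even without Ursula, every remaining node can still reach every other (the residual graph is connected), so Ursula is not a cut vertex.

No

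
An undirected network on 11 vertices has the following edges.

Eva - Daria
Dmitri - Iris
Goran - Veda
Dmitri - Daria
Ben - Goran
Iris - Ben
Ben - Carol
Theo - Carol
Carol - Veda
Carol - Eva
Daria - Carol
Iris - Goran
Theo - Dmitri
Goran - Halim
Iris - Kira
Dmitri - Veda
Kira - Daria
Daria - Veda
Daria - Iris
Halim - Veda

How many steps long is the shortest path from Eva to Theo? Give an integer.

One shortest route is Eva – Carol – Theo, which uses 2 edges, and Eva and Theo are not directly tied, so nothing shorter exists. So d(Eva,Theo) = 2.

2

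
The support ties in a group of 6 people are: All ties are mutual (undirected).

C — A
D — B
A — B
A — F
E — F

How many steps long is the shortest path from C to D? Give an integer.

3

One shortest route is C – A – B – D, which uses 3 edges, and at distance 2 from C we only reach {B, F}, which does not include D. So d(C,D) = 3.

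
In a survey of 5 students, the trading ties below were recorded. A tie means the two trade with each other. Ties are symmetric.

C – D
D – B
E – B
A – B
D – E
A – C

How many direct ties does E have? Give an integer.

2

E is directly tied to B and D. That is 2 neighbors, so the degree of E is 2.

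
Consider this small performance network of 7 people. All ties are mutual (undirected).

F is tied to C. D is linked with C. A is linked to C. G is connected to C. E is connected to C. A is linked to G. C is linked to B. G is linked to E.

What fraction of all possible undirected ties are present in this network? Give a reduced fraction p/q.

There are 8 edges and 7 nodes, so the maximum possible is C(7,2) = 21.
Density = 8/21.

8/21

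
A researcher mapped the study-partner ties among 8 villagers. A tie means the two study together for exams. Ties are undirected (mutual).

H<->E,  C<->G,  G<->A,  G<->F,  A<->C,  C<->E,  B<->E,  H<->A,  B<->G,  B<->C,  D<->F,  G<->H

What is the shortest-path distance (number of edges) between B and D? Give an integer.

One shortest route is B – G – F – D, which uses 3 edges, and at distance 2 from B we only reach {A, F, H}, which does not include D. So d(B,D) = 3.

3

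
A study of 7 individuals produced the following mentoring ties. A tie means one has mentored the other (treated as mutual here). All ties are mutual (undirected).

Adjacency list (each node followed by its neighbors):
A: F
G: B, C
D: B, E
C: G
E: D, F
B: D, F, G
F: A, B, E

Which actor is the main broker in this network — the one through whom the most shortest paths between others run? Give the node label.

Unnormalized betweenness of each node: A:0, B:9, C:0, D:3/2, E:1, F:13/2, G:5.
B has the largest value, 9, making it the main broker — the node through which the most shortest paths run.

B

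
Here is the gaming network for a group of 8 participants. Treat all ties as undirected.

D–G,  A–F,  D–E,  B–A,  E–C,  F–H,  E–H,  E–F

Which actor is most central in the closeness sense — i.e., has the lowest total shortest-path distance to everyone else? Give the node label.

Farness (sum of distances to all others) for each node — A:16, B:22, C:17, D:15, E:11, F:12, G:21, H:14.
The smallest farness is 11, for E, so E has the highest closeness.

E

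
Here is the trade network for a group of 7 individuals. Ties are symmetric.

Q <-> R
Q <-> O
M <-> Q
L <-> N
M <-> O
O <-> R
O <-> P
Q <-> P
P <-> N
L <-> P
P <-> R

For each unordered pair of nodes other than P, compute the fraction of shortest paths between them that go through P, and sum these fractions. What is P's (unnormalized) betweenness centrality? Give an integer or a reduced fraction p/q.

8

Pairs whose geodesics pass through P — N–R: 1; N–M: 2/2; N–O: 1; N–Q: 1; L–R: 1; L–M: 2/2; L–O: 1; L–Q: 1.
All other pairs contribute 0.
Summing the contributions gives betweenness(P) = 8.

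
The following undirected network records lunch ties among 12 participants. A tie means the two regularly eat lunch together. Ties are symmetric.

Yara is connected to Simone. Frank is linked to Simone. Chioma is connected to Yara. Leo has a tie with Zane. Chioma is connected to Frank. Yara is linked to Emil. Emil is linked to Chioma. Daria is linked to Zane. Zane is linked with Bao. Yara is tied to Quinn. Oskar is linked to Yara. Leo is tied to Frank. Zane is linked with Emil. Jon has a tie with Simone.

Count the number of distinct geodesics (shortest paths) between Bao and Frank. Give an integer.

The shortest distance is 3, and the only length-3 path is Bao–Zane–Leo–Frank. So there is exactly 1 shortest path.

1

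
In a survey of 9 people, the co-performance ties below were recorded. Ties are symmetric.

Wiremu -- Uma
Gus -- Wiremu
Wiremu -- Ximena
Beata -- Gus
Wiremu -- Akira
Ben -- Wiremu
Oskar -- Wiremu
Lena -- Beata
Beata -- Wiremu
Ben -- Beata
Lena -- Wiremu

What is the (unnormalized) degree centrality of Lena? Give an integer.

2

Lena is directly tied to Beata and Wiremu. That is 2 neighbors, so the degree of Lena is 2.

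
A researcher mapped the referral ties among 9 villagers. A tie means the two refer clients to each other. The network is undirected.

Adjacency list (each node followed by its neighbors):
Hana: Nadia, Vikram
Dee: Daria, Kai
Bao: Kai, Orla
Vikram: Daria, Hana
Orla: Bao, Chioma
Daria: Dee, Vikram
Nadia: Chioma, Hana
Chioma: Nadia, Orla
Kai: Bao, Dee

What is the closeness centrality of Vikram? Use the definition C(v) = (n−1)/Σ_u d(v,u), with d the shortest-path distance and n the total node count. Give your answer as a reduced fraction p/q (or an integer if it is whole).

Distances from Vikram: Bao:4, Chioma:3, Daria:1, Dee:2, Hana:1, Kai:3, Nadia:2, Orla:4. Sum = 20.
n = 9, so closeness = 8/20 = 2/5.

2/5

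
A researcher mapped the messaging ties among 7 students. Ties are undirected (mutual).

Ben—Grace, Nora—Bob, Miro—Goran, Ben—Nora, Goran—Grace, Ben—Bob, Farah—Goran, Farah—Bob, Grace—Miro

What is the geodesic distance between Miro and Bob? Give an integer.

3

One shortest route is Miro – Goran – Farah – Bob, which uses 3 edges, and at distance 2 from Miro we only reach {Ben, Farah}, which does not include Bob. So d(Miro,Bob) = 3.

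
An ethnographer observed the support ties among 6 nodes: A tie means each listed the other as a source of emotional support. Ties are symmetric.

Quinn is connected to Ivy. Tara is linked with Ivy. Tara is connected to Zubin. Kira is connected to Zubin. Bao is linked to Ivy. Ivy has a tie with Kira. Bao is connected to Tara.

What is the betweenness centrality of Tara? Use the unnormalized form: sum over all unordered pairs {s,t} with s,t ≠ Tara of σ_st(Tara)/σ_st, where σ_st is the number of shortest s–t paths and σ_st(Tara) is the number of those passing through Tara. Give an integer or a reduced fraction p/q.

2

Pairs whose geodesics pass through Tara — Ivy–Zubin: 1/2; Bao–Zubin: 1; Zubin–Quinn: 1/2.
All other pairs contribute 0.
Summing the contributions gives betweenness(Tara) = 2.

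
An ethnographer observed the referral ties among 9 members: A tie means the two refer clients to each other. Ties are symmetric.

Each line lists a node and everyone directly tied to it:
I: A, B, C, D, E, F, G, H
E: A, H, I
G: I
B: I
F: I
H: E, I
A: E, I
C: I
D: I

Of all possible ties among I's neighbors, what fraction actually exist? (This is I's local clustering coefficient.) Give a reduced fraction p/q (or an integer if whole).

I's neighbors: A, B, C, D, E, F, G, and H (k = 8).
Possible neighbor pairs: C(8,2) = 28. Edges among them: A–E, E–H → e = 2.
Clustering(I) = 2/28 = 1/14.

1/14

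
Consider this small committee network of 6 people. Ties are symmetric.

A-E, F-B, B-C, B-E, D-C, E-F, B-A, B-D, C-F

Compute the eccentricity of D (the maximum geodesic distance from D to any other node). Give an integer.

2

Distances from D: A:2, B:1, C:1, E:2, F:2.
The largest is 2 (to F, A, and E), so the eccentricity of D is 2.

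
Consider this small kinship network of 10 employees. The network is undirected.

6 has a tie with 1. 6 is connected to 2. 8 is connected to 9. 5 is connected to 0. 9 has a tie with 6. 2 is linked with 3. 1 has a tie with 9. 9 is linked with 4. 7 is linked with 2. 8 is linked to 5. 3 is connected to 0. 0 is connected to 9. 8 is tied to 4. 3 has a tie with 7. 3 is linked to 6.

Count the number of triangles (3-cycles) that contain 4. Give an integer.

1

4's neighbors: 8 and 9.
Neighbor pairs that are themselves tied: 4–8–9. Each forms one triangle with 4, for 1 in total.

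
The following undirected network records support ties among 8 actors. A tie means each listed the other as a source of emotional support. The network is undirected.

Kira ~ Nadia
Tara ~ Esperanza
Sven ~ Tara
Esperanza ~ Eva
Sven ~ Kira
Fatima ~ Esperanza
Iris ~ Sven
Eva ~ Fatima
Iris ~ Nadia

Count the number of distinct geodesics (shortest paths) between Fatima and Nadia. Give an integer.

The shortest distance is 5. The length-5 paths are: Fatima–Esperanza–Tara–Sven–Kira–Nadia; Fatima–Esperanza–Tara–Sven–Iris–Nadia.
That gives 2 distinct shortest paths.

2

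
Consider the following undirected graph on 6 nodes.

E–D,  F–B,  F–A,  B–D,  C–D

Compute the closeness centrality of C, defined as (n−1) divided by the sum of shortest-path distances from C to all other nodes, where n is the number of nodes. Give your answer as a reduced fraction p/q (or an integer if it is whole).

Distances from C: A:4, B:2, D:1, E:2, F:3. Sum = 12.
n = 6, so closeness = 5/12.

5/12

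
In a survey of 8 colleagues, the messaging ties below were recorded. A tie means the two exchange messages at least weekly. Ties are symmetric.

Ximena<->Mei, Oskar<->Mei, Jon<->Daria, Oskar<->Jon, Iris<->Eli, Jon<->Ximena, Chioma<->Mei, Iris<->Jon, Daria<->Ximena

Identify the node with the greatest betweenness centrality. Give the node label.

Unnormalized betweenness of each node: Chioma:0, Daria:0, Eli:0, Iris:6, Jon:23/2, Mei:13/2, Oskar:3, Ximena:5.
Jon has the largest value, 23/2, making it the main broker — the node through which the most shortest paths run.

Jon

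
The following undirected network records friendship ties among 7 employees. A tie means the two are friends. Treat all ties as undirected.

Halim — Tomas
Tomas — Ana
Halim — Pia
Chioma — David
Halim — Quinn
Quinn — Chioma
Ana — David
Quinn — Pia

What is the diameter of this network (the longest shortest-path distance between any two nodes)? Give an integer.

Eccentricity of each node (its greatest distance to any other): Ana:3, Chioma:3, David:3, Halim:3, Pia:3, Quinn:3, Tomas:3.
The maximum eccentricity is 3, realized for instance by the pair David–Pia via David – Chioma – Quinn – Pia. So the diameter is 3.

3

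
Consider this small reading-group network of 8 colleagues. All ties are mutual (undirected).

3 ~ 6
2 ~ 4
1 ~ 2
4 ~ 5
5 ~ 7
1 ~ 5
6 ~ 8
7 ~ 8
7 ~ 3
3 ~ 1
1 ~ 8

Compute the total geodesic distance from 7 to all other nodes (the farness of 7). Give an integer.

Distances from 7: 1:2, 2:3, 3:1, 4:2, 5:1, 6:2, 8:1.
Sum = 2 + 3 + 1 + 2 + 1 + 2 + 1 = 12.

12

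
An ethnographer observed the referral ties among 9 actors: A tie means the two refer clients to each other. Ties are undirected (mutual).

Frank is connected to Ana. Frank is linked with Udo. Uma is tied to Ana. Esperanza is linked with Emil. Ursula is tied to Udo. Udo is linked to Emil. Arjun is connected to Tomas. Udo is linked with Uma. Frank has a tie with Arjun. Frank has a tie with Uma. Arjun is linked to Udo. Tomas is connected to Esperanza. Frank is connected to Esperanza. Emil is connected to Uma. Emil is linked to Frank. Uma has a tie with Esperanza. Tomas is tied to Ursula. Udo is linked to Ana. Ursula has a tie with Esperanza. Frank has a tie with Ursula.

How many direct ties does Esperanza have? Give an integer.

Esperanza is directly tied to Emil, Frank, Tomas, Uma, and Ursula. That is 5 neighbors, so the degree of Esperanza is 5.

5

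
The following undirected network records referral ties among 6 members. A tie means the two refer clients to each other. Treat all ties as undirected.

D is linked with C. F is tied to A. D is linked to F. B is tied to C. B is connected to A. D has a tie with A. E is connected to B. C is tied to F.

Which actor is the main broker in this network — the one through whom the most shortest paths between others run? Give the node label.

Unnormalized betweenness of each node: A:2, B:13/3, C:2, D:1/3, E:0, F:1/3.
B has the largest value, 13/3, making it the main broker — the node through which the most shortest paths run.

B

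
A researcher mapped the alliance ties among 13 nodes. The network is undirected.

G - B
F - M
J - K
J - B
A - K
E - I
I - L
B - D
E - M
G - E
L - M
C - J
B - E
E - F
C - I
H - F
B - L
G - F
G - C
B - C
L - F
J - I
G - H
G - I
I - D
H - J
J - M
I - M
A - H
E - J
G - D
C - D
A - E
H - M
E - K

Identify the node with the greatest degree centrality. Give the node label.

Degrees — A:3, B:6, C:5, D:4, E:8, F:5, G:7, H:5, I:7, J:7, K:3, L:4, M:6.
The maximum is 8, attained only by E.

E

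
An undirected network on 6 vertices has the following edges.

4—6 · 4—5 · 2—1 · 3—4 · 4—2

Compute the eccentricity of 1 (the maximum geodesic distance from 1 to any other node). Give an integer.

Distances from 1: 2:1, 3:3, 4:2, 5:3, 6:3.
The largest is 3 (to 6, 3, and 5), so the eccentricity of 1 is 3.

3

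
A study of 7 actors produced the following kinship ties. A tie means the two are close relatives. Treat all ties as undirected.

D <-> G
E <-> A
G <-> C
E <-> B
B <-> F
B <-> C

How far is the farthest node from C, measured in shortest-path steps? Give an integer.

Distances from C: A:3, B:1, D:2, E:2, F:2, G:1.
The largest is 3 (to A), so the eccentricity of C is 3.

3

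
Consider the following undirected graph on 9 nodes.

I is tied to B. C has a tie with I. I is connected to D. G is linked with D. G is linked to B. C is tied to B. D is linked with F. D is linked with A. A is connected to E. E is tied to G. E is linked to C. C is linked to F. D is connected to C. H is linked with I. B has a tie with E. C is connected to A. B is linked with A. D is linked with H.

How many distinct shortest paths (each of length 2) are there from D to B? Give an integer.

4

The shortest distance is 2. The length-2 paths are: D–C–B; D–A–B; D–I–B; D–G–B.
That gives 4 distinct shortest paths.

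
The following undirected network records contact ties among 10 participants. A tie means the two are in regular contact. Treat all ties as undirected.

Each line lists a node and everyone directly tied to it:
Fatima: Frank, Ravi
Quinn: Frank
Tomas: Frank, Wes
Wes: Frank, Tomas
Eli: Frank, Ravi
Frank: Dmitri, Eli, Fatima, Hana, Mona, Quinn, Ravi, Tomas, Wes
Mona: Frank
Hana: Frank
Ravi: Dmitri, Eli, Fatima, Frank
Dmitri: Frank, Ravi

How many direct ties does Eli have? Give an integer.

Eli is directly tied to Frank and Ravi. That is 2 neighbors, so the degree of Eli is 2.

2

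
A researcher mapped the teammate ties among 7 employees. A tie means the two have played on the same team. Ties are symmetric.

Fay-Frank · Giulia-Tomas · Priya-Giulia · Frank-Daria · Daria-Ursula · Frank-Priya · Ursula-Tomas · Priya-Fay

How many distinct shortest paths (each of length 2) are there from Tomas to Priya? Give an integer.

1

The shortest distance is 2, and the only length-2 path is Tomas–Giulia–Priya. So there is exactly 1 shortest path.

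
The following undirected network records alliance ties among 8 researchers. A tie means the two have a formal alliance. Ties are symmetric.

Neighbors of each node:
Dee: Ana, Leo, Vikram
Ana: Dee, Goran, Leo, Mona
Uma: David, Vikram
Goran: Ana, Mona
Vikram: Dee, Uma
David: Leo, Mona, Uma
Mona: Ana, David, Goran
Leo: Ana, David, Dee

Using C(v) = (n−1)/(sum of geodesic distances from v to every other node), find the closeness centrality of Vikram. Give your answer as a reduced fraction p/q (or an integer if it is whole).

Distances from Vikram: Ana:2, David:2, Dee:1, Goran:3, Leo:2, Mona:3, Uma:1. Sum = 14.
n = 8, so closeness = 7/14 = 1/2.

1/2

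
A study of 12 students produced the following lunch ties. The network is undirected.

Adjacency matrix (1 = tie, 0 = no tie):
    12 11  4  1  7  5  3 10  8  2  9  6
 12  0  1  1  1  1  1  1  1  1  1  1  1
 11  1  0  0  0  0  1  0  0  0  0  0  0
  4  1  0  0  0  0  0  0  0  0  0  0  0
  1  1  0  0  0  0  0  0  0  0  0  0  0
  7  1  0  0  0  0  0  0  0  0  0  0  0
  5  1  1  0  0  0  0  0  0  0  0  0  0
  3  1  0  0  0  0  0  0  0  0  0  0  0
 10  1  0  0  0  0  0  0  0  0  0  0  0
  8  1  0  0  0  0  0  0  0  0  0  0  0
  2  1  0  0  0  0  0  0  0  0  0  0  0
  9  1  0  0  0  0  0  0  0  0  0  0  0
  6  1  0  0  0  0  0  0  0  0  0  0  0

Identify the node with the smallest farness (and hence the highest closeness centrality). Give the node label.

12

Farness (sum of distances to all others) for each node — 1:21, 2:21, 3:21, 4:21, 5:20, 6:21, 7:21, 8:21, 9:21, 10:21, 11:20, 12:11.
The smallest farness is 11, for 12, so 12 has the highest closeness.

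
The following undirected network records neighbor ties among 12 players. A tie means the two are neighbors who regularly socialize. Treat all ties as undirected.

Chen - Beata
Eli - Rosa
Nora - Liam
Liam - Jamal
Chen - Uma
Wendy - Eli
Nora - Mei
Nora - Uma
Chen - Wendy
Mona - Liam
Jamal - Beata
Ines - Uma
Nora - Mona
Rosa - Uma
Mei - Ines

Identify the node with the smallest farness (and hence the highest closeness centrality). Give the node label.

Farness (sum of distances to all others) for each node — Beata:27, Chen:22, Eli:31, Ines:27, Jamal:29, Liam:26, Mei:29, Mona:28, Nora:21, Rosa:26, Uma:19, Wendy:29.
The smallest farness is 19, for Uma, so Uma has the highest closeness.

Uma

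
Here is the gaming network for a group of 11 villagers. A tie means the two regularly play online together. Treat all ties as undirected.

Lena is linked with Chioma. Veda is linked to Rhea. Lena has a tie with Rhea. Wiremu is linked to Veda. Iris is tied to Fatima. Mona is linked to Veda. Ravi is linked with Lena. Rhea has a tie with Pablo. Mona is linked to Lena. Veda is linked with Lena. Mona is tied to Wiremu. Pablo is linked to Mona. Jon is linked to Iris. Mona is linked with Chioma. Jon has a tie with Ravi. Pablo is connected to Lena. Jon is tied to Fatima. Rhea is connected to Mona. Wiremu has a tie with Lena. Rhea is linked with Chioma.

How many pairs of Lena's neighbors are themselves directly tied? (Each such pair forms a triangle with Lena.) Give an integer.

9

Lena's neighbors: Chioma, Mona, Pablo, Ravi, Rhea, Veda, and Wiremu.
Neighbor pairs that are themselves tied: Lena–Chioma–Mona; Lena–Chioma–Rhea; Lena–Mona–Pablo; Lena–Mona–Rhea; Lena–Mona–Veda; Lena–Mona–Wiremu; Lena–Pablo–Rhea; Lena–Rhea–Veda; Lena–Veda–Wiremu. Each forms one triangle with Lena, for 9 in total.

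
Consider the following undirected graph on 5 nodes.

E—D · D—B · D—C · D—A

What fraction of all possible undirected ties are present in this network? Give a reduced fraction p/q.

2/5

There are 4 edges and 5 nodes, so the maximum possible is C(5,2) = 10.
Density = 4/10 = 2/5.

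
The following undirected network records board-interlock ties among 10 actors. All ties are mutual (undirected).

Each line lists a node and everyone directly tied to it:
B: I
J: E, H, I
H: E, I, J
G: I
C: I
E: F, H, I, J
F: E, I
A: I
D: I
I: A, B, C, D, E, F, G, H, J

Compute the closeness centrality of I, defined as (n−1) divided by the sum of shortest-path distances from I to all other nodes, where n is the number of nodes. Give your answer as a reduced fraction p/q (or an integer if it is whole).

Distances from I: A:1, B:1, C:1, D:1, E:1, F:1, G:1, H:1, J:1. Sum = 9.
n = 10, so closeness = 9/9 = 1.

1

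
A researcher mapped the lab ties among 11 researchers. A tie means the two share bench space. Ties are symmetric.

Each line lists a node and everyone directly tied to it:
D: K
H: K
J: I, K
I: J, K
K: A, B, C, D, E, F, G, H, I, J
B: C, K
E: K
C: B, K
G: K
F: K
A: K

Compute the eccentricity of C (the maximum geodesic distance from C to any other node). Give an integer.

2

Distances from C: A:2, B:1, D:2, E:2, F:2, G:2, H:2, I:2, J:2, K:1.
The largest is 2 (to E, I, J, G, H, A, D, and F), so the eccentricity of C is 2.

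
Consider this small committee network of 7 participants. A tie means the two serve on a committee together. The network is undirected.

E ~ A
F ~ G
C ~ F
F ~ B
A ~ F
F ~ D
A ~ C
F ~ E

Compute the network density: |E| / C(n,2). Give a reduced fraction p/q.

There are 8 edges and 7 nodes, so the maximum possible is C(7,2) = 21.
Density = 8/21.

8/21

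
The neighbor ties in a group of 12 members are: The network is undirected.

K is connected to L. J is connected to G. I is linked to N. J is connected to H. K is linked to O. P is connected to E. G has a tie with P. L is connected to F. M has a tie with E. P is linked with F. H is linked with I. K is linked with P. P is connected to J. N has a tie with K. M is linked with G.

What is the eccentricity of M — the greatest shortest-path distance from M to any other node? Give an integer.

4

Distances from M: E:1, F:3, G:1, H:3, I:4, J:2, K:3, L:4, N:4, O:4, P:2.
The largest is 4 (to L, N, O, and I), so the eccentricity of M is 4.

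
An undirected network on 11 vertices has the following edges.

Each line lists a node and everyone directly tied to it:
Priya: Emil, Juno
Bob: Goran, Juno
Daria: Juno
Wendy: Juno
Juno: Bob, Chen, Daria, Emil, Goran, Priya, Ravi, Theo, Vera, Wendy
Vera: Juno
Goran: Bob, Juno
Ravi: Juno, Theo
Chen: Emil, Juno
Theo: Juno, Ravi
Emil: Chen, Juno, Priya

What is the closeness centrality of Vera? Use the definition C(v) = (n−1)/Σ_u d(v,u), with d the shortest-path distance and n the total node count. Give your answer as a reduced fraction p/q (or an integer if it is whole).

Distances from Vera: Bob:2, Chen:2, Daria:2, Emil:2, Goran:2, Juno:1, Priya:2, Ravi:2, Theo:2, Wendy:2. Sum = 19.
n = 11, so closeness = 10/19.

10/19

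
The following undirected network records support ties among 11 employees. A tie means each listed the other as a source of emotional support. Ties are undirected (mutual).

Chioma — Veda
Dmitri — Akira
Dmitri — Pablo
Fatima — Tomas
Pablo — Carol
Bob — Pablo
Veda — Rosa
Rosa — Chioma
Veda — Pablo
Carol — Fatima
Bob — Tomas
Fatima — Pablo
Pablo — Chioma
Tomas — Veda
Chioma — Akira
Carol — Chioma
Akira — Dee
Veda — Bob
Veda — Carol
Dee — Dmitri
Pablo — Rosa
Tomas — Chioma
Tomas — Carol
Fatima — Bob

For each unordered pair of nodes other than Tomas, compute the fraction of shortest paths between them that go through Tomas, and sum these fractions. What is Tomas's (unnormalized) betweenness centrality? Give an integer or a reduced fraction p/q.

Pairs whose geodesics pass through Tomas — Akira–Bob: 1/4; Akira–Fatima: 1/4; Veda–Fatima: 1/4; Bob–Chioma: 1/3; Bob–Carol: 1/4; Chioma–Fatima: 1/3.
All other pairs contribute 0.
Summing the contributions gives betweenness(Tomas) = 5/3.

5/3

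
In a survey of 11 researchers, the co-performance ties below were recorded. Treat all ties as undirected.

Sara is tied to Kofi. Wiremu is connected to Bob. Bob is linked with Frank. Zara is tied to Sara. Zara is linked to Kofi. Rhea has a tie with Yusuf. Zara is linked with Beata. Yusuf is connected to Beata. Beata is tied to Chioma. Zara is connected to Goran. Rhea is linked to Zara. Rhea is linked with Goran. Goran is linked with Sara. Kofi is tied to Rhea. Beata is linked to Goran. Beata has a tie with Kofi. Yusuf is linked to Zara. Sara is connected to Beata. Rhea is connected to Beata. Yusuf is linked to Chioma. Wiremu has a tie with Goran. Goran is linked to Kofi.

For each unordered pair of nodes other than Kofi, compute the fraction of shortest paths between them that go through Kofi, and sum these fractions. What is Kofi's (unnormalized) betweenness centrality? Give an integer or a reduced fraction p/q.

1/4

Pairs whose geodesics pass through Kofi — Rhea–Sara: 1/4.
All other pairs contribute 0.
Summing the contributions gives betweenness(Kofi) = 1/4.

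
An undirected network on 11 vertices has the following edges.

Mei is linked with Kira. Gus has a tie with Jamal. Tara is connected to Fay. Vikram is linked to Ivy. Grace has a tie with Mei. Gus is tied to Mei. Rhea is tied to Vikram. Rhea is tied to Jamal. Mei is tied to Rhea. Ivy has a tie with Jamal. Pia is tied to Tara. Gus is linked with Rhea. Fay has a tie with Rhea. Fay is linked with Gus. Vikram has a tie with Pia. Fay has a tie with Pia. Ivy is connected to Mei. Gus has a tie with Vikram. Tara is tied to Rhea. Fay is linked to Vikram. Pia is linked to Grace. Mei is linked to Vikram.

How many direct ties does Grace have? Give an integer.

Grace is directly tied to Mei and Pia. That is 2 neighbors, so the degree of Grace is 2.

2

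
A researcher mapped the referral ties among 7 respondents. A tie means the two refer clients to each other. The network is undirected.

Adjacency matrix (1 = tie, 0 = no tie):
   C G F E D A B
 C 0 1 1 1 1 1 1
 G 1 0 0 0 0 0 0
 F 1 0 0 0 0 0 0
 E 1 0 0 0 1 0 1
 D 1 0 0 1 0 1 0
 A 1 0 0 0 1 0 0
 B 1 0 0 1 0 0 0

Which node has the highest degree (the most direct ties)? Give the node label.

C

Degrees — A:2, B:2, C:6, D:3, E:3, F:1, G:1.
The maximum is 6, attained only by C.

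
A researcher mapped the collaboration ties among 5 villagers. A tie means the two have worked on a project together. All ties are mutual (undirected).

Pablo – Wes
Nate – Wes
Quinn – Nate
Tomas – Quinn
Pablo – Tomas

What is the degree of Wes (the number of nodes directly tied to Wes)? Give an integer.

Wes is directly tied to Nate and Pablo. That is 2 neighbors, so the degree of Wes is 2.

2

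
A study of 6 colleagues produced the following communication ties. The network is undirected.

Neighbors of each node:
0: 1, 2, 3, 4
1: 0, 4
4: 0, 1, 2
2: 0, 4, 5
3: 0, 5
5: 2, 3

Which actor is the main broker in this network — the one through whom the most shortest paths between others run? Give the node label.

0

Unnormalized betweenness of each node: 0:11/3, 1:0, 2:13/6, 3:5/6, 4:5/6, 5:1/2.
0 has the largest value, 11/3, making it the main broker — the node through which the most shortest paths run.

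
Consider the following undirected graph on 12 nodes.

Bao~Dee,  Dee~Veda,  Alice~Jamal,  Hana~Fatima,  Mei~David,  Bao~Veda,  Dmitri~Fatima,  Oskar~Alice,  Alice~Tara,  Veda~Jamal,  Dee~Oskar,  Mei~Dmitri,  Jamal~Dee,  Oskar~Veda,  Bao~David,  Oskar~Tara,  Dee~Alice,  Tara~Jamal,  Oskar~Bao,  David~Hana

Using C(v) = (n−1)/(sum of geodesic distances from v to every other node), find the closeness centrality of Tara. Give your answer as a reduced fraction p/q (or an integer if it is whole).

Distances from Tara: Alice:1, Bao:2, David:3, Dee:2, Dmitri:5, Fatima:5, Hana:4, Jamal:1, Mei:4, Oskar:1, Veda:2. Sum = 30.
n = 12, so closeness = 11/30.

11/30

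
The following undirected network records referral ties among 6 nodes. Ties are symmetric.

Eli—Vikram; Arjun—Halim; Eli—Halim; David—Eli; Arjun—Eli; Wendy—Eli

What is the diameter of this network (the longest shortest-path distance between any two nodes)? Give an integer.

Eccentricity of each node (its greatest distance to any other): Arjun:2, David:2, Eli:1, Halim:2, Vikram:2, Wendy:2.
The maximum eccentricity is 2, realized for instance by the pair Vikram–Halim via Vikram – Eli – Halim. So the diameter is 2.

2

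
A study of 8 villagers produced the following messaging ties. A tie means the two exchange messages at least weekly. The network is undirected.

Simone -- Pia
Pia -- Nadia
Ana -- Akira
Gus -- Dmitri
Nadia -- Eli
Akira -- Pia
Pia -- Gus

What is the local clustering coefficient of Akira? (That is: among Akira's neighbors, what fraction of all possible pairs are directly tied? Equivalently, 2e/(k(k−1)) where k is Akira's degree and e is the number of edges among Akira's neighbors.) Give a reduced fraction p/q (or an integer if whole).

Akira's neighbors: Ana and Pia (k = 2).
Possible neighbor pairs: C(2,2) = 1. Edges among them: none → e = 0.
Clustering(Akira) = 0/1.

0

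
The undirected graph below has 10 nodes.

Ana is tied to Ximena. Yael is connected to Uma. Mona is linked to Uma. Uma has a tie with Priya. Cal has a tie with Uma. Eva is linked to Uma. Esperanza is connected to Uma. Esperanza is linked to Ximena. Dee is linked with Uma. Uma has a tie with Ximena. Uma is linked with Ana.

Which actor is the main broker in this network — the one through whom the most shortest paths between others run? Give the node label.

Uma

Unnormalized betweenness of each node: Ana:0, Cal:0, Dee:0, Esperanza:0, Eva:0, Mona:0, Priya:0, Uma:67/2, Ximena:1/2, Yael:0.
Uma has the largest value, 67/2, making it the main broker — the node through which the most shortest paths run.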